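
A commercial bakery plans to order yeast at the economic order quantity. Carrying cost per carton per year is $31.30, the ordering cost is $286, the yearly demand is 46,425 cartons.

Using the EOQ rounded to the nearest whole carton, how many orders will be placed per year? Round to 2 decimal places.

50.41 orders per year

Optimal lot size Q* = (2 × 46,425 × $286 / $31.3)^½ ≈ 921.09 → Q = 921
N = D/Q = 46,425/921 ≈ 50.407 orders/yr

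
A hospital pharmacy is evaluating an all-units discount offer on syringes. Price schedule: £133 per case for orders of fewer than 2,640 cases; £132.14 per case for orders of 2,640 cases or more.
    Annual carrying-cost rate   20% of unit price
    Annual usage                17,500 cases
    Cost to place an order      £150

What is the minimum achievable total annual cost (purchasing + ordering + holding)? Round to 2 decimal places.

£2,339,317.36

H₁ = 20%×£133 = £26.6000;  H₂ = 20%×£132.14 = £26.4280
EOQ₁ = √(2×17,500×150/26.6000) = 444.26  (< 2,640, feasible at tier 1)
EOQ₂ = √(2×17,500×150/26.4280) = 445.70  (< 2,640 → use Q = 2,640 at tier-2 price)
TC(tier 1 (EOQ₁), Q≈444.3) = £2,339,317.36
TC(tier 2, Q≈2,640.0) = £2,348,329.28
Minimum at tier 1 (EOQ₁): £2,339,317.36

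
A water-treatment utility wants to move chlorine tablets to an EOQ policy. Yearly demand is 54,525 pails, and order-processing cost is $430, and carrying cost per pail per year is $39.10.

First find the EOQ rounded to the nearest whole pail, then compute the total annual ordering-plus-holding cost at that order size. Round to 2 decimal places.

$42,818.89

EOQ = √(2DS/H) = √(2 × 54,525 × 430 / 39.1)
    = √(1,199,271.10) ≈ 1,095.11 → Q = 1,095 pails
Ordering: D/Q × S = 54,525/1,095 × $430 = $21,411.64
Holding:  Q/2 × H = 1,095/2 × $39.1 = $21,407.25
Total = $21,411.64 + $21,407.25 = $42,818.89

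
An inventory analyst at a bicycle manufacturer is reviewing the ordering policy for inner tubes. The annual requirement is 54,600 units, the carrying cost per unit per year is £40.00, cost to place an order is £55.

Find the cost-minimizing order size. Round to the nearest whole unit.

Optimal lot size Q* = (2 × 54,600 × £55 / £40)^½ ≈ 387.49

387 units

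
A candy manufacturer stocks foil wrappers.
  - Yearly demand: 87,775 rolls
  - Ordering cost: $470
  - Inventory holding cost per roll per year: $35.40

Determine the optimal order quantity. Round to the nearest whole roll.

1,527 rolls

2DS/H = 2·87,775·470/35.4 = 2,330,748.59
EOQ = √2,330,748.59 ≈ 1,526.68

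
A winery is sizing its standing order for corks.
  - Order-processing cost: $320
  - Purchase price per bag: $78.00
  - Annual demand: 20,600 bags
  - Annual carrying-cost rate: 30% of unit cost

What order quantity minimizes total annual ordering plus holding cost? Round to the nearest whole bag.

Holding cost per bag per year: H = 30% × $78 = $23.4000
Q* = √(2·D·S / H) = √(2·20,600·320 / 23.4) = √563,418.8 ≈ 750.61

751 bags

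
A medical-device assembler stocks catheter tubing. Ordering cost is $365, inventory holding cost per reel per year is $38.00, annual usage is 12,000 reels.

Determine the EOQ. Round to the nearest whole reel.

Optimal lot size Q* = (2 × 12,000 × $365 / $38)^½ ≈ 480.13

480 reels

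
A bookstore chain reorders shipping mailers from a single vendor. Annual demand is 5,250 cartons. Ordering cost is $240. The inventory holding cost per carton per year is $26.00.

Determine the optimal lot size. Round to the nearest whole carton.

Optimal lot size Q* = (2 × 5,250 × $240 / $26)^½ ≈ 311.32

311 cartons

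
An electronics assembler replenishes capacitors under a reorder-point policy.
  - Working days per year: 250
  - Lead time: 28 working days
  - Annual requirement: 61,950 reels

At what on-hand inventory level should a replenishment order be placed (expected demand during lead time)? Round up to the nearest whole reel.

6,939 reels

Daily demand d = 61,950 / 250 = 247.800 reels/day
Demand during lead time = 247.800 × 28 = 6,938.40
Reorder point = 6,938.40 → round up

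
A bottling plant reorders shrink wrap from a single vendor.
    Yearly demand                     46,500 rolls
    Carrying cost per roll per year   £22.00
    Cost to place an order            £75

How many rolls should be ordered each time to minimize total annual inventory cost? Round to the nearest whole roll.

563 rolls

EOQ = √(2DS/H) = √(2 × 46,500 × 75 / 22)
    = √(317,045.45) ≈ 563.07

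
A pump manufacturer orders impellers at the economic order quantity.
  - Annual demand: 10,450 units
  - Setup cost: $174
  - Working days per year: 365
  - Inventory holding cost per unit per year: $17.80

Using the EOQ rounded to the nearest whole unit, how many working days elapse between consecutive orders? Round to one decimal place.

15.8 days

2DS/H = 2·10,450·174/17.8 = 204,303.37
EOQ = √204,303.37 ≈ 452.00 → Q = 452 units
Days between orders = 365 / (D/Q) = 365 / 23.119 ≈ 15.788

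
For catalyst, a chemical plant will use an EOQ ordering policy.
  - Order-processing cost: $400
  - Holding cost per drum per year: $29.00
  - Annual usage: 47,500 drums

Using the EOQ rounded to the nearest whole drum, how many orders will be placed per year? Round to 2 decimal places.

41.48 orders per year

2DS/H = 2·47,500·400/29 = 1,310,344.83
EOQ = √1,310,344.83 ≈ 1,144.70 → Q = 1,145
N = D/Q = 47,500/1,145 ≈ 41.485 orders/yr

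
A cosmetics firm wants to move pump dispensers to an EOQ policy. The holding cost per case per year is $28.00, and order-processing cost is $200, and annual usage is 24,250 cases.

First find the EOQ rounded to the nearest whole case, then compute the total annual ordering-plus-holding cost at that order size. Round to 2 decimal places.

Optimal lot size Q* = (2 × 24,250 × $200 / $28)^½ ≈ 588.58 → Q = 589 cases
Orders/yr = 24,250/589 = 41.171; ordering cost = 41.171 × $200 = $8,234.30
Average inventory = 589/2 = 294.5; holding cost = 294.5 × $28 = $8,246.00
Total = $8,234.30 + $8,246.00 = $16,480.30

$16,480.30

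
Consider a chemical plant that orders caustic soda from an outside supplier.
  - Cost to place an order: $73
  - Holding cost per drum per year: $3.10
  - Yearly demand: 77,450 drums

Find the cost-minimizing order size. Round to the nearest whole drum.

EOQ = √(2DS/H) = √(2 × 77,450 × 73 / 3.1)
    = √(3,647,645.16) ≈ 1,909.88

1,910 drums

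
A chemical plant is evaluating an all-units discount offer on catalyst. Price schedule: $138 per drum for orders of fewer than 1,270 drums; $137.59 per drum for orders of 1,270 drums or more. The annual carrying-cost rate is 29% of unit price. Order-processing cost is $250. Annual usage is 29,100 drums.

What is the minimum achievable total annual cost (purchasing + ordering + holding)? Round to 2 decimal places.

$4,034,934.54

H₁ = 29%×$138 = $40.0200;  H₂ = 29%×$137.59 = $39.9011
EOQ₁ = √(2×29,100×250/40.0200) = 602.97  (< 1,270, feasible at tier 1)
EOQ₂ = √(2×29,100×250/39.9011) = 603.86  (< 1,270 → use Q = 1,270 at tier-2 price)
TC(tier 1 (EOQ₁), Q≈603.0) = $4,039,930.71
TC(tier 2, Q≈1,270.0) = $4,034,934.54
Minimum at tier 2: $4,034,934.54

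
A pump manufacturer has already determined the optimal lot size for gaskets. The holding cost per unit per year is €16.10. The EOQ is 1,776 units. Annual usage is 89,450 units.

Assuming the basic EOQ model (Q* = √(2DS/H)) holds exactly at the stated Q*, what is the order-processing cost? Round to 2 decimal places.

EOQ relation: Q² = 2DS/H, so rearrange for the unknown.
S = Q²H / (2D) = 1,776² × 16.1 / (2 × 89,450) = 283.8582

€283.86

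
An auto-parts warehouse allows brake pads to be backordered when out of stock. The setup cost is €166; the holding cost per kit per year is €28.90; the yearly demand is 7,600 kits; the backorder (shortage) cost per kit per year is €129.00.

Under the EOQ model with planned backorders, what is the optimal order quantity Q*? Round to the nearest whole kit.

Q* = √(2DS/H) · √((H + b)/b)
   = √(2 × 7,600 × 166 / 28.9) · √((28.9 + 129) / 129)
   = 295.479 × 1.1064 ≈ 326.91

327 kits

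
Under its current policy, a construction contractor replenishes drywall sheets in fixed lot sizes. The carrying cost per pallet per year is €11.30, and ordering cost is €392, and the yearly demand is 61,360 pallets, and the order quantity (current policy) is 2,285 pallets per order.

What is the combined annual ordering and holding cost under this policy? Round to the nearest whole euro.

€23,437

Ordering: D/Q × S = 61,360/2,285 × €392 = €10,526.53
Holding:  Q/2 × H = 2,285/2 × €11.3 = €12,910.25
Total = €10,526.53 + €12,910.25 = €23,436.78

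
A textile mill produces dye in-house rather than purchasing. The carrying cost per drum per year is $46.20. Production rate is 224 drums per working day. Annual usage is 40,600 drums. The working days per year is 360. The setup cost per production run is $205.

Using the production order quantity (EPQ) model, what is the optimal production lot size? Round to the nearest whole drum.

d = 40,600/360 = 112.7778 drums/day;  effective holding cost H(1 − d/p) = 46.2·(1 − 112.7778/224) = 22.93958
Q* = √(2DS / H_eff) = √(2·40,600·205 / 22.93958) ≈ 851.85

852 drums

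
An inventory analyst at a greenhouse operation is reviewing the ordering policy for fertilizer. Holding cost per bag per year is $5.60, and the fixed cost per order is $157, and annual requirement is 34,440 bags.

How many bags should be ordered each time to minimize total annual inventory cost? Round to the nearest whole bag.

Q* = √(2·D·S / H) = √(2·34,440·157 / 5.6) = √1,931,100.0 ≈ 1,389.64

1,390 bags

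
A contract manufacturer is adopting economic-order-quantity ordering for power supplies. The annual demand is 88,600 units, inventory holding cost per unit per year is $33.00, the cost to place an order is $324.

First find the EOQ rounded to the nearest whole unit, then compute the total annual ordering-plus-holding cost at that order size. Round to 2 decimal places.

$43,527.26

Optimal lot size Q* = (2 × 88,600 × $324 / $33)^½ ≈ 1,319.01 → Q = 1,319 units
Annual ordering cost = (D/Q)·S = (88,600/1,319) × 324 = $21,763.76
Annual holding cost  = (Q/2)·H = (1,319/2) × 33 = $21,763.50
Total = $21,763.76 + $21,763.50 = $43,527.26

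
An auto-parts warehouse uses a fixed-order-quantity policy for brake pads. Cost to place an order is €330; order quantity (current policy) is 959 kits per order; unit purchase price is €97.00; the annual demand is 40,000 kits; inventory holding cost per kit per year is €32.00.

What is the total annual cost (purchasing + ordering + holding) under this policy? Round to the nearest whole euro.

€3,909,108

Annual ordering cost = (D/Q)·S = (40,000/959) × 330 = €13,764.34
Annual holding cost  = (Q/2)·H = (959/2) × 32 = €15,344.00
Purchase cost = D·C = 40,000 × 97 = €3,880,000.00
Total = €13,764.34 + €15,344.00 + €3,880,000.00 = €3,909,108.34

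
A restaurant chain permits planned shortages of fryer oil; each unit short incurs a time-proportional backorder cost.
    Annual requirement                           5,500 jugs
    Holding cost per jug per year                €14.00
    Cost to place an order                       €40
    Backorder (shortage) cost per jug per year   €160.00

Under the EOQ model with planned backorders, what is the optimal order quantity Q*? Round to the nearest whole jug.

Basic EOQ = √(2·5,500·40/14) = 177.281
Backorder adjustment √((H+b)/b) = √((14+160)/160) = 1.0428
Q* = 177.281 × 1.0428 ≈ 184.87

185 jugs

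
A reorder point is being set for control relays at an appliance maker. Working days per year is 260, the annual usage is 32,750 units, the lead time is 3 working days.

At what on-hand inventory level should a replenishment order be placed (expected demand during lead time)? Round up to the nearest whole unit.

Daily demand d = 32,750 / 260 = 125.962 units/day
Demand during lead time = 125.962 × 3 = 377.88
Reorder point = 377.88 → round up

378 units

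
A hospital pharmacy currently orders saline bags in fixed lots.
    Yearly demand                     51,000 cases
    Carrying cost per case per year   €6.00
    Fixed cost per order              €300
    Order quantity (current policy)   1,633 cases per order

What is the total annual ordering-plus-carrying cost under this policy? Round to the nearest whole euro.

€14,268

Annual ordering cost = (D/Q)·S = (51,000/1,633) × 300 = €9,369.26
Annual holding cost  = (Q/2)·H = (1,633/2) × 6 = €4,899.00
Total = €9,369.26 + €4,899.00 = €14,268.26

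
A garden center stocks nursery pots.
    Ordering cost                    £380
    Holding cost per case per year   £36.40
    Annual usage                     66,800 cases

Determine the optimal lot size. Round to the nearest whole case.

1,181 cases

Q* = √(2·D·S / H) = √(2·66,800·380 / 36.4) = √1,394,725.3 ≈ 1,180.98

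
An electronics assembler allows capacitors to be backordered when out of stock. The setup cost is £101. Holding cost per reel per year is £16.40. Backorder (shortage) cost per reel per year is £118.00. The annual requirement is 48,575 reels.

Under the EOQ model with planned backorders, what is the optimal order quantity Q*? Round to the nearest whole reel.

826 reels

Q* = √(2DS/H) · √((H + b)/b)
   = √(2 × 48,575 × 101 / 16.4) · √((16.4 + 118) / 118)
   = 773.500 × 1.0672 ≈ 825.50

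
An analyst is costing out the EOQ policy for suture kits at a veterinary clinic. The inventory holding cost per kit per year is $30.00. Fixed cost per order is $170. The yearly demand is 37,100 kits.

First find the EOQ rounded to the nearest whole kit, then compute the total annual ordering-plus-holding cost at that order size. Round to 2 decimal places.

$19,453.02

EOQ = √(2DS/H) = √(2 × 37,100 × 170 / 30)
    = √(420,466.67) ≈ 648.43 → Q = 648 kits
Annual ordering cost = (D/Q)·S = (37,100/648) × 170 = $9,733.02
Annual holding cost  = (Q/2)·H = (648/2) × 30 = $9,720.00
Total = $9,733.02 + $9,720.00 = $19,453.02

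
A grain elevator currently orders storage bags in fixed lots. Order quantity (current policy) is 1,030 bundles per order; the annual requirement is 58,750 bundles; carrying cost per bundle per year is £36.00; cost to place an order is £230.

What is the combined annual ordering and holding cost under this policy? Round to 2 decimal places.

Ordering: D/Q × S = 58,750/1,030 × £230 = £13,118.93
Holding:  Q/2 × H = 1,030/2 × £36 = £18,540.00
Total = £13,118.93 + £18,540.00 = £31,658.93

£31,658.93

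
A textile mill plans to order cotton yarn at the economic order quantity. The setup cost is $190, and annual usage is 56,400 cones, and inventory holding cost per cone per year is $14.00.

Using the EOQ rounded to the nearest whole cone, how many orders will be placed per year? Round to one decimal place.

2DS/H = 2·56,400·190/14 = 1,530,857.14
EOQ = √1,530,857.14 ≈ 1,237.28 → Q = 1,237
Orders per year = D/Q = 56,400 / 1,237 = 45.594

45.6 orders per year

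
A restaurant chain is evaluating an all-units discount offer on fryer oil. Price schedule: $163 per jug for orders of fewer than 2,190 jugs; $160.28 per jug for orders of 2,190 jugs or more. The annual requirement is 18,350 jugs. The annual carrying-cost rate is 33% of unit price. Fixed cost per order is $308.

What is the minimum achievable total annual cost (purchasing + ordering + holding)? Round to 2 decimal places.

$3,001,635.91

H₁ = 33%×$163 = $53.7900;  H₂ = 33%×$160.28 = $52.8924
EOQ₁ = √(2×18,350×308/53.7900) = 458.41  (< 2,190, feasible at tier 1)
EOQ₂ = √(2×18,350×308/52.8924) = 462.29  (< 2,190 → use Q = 2,190 at tier-2 price)
TC(tier 1 (EOQ₁), Q≈458.4) = $3,015,708.07
TC(tier 2, Q≈2,190.0) = $3,001,635.91
Minimum at tier 2: $3,001,635.91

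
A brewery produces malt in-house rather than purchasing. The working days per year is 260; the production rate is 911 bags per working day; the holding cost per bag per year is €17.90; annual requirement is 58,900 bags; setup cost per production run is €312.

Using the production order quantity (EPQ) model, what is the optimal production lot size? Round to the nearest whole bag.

1,653 bags

d = 58,900/260 = 226.5385 bags/day;  effective holding cost H(1 − d/p) = 17.9·(1 − 226.5385/911) = 13.44881
Q* = √(2DS / H_eff) = √(2·58,900·312 / 13.44881) ≈ 1,653.13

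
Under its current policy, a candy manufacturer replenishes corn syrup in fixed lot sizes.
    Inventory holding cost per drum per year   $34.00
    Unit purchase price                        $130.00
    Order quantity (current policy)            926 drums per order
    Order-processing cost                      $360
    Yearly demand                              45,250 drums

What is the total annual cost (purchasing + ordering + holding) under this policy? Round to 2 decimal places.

Ordering: D/Q × S = 45,250/926 × $360 = $17,591.79
Holding:  Q/2 × H = 926/2 × $34 = $15,742.00
Purchase cost = D·C = 45,250 × 130 = $5,882,500.00
Total = $17,591.79 + $15,742.00 + $5,882,500.00 = $5,915,833.79

$5,915,833.79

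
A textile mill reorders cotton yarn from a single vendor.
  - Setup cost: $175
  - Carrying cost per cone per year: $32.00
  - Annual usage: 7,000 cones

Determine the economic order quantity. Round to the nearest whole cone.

277 cones

EOQ = √(2DS/H) = √(2 × 7,000 × 175 / 32)
    = √(76,562.50) ≈ 276.70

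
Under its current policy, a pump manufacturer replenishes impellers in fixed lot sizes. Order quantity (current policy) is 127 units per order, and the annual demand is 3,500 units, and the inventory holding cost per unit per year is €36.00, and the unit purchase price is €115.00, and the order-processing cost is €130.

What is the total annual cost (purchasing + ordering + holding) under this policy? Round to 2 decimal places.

€408,368.68

Orders/yr = 3,500/127 = 27.559; ordering cost = 27.559 × €130 = €3,582.68
Average inventory = 127/2 = 63.5; holding cost = 63.5 × €36 = €2,286.00
Purchase cost = D·C = 3,500 × 115 = €402,500.00
Total = €3,582.68 + €2,286.00 + €402,500.00 = €408,368.68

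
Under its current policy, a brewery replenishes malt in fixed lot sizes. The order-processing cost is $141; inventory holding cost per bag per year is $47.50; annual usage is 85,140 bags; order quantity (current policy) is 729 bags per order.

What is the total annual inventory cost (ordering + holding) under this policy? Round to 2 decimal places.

Annual ordering cost = (D/Q)·S = (85,140/729) × 141 = $16,467.41
Annual holding cost  = (Q/2)·H = (729/2) × 47.5 = $17,313.75
Total = $16,467.41 + $17,313.75 = $33,781.16

$33,781.16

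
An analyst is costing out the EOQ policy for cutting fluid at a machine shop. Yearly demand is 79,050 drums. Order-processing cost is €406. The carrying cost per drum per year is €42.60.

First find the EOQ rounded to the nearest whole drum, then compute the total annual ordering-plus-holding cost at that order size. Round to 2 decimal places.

€52,291.82

EOQ = √(2DS/H) = √(2 × 79,050 × 406 / 42.6)
    = √(1,506,774.65) ≈ 1,227.51 → Q = 1,228 drums
Orders/yr = 79,050/1,228 = 64.373; ordering cost = 64.373 × €406 = €26,135.42
Average inventory = 1,228/2 = 614; holding cost = 614 × €42.6 = €26,156.40
Total = €26,135.42 + €26,156.40 = €52,291.82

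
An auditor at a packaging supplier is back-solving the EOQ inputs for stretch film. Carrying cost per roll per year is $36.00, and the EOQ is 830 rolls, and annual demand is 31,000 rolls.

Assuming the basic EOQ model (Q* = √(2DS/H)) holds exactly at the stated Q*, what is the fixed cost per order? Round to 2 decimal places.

Since Q* = (2DS/H)^½, squaring gives Q*²·H = 2DS.
S = Q²H / (2D) = 830² × 36 / (2 × 31,000) = 400.0065

$400.01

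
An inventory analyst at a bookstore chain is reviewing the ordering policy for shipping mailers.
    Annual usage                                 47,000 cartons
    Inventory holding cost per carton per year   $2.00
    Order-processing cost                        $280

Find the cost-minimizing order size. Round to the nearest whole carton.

3,628 cartons

Q* = √(2·D·S / H) = √(2·47,000·280 / 2) = √13,160,000.0 ≈ 3,627.67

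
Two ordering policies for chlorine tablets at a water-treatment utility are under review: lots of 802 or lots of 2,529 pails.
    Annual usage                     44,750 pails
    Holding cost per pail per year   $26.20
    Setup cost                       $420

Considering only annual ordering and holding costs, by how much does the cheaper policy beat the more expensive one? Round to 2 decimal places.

$6,620.33

Annual cost at Q: ordering D·S/Q plus holding Q·H/2.
TC(802) = (44,750/802)×420 + (802/2)×26.2 = $33,941.36
TC(2,529) = (44,750/2,529)×420 + (2,529/2)×26.2 = $40,561.69
|ΔTC| = |$33,941.36 − $40,561.69| = $6,620.33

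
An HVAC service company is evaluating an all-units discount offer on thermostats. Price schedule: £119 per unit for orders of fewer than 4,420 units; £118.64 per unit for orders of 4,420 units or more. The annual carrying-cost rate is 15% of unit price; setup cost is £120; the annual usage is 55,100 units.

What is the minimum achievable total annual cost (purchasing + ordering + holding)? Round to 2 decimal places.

£6,572,263.87

H₁ = 15%×£119 = £17.8500;  H₂ = 15%×£118.64 = £17.7960
EOQ₁ = √(2×55,100×120/17.8500) = 860.72  (< 4,420, feasible at tier 1)
EOQ₂ = √(2×55,100×120/17.7960) = 862.03  (< 4,420 → use Q = 4,420 at tier-2 price)
TC(tier 1 (EOQ₁), Q≈860.7) = £6,572,263.87
TC(tier 2, Q≈4,420.0) = £6,577,889.09
Minimum at tier 1 (EOQ₁): £6,572,263.87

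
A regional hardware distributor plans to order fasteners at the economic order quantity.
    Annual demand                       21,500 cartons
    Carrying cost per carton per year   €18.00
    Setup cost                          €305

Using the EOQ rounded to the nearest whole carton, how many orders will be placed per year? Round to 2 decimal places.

Optimal lot size Q* = (2 × 21,500 × €305 / €18)^½ ≈ 853.59 → Q = 854
N = D/Q = 21,500/854 ≈ 25.176 orders/yr

25.18 orders per year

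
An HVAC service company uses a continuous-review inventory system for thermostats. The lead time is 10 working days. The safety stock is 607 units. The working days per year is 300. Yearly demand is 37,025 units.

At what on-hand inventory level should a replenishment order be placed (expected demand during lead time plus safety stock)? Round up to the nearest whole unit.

Daily demand d = 37,025 / 300 = 123.417 units/day
Demand during lead time = 123.417 × 10 = 1,234.17
Reorder point = 1,234.17 + 607 = 1,841.17 → round up

1,842 units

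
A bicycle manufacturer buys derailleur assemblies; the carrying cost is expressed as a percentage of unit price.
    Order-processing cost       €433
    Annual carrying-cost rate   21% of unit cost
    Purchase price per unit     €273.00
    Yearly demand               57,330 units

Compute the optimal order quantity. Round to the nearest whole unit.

931 units

Carrying cost H = €273 × 21% = €57.3300/unit/yr
Optimal lot size Q* = (2 × 57,330 × €433 / €57.33)^½ ≈ 930.59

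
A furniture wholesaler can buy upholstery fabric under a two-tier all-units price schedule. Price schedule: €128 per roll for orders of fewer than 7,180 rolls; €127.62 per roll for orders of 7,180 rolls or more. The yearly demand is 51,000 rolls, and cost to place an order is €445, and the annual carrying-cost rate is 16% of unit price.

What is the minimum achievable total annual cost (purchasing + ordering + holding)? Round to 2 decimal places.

€6,558,489.13

H₁ = 16%×€128 = €20.4800;  H₂ = 16%×€127.62 = €20.4192
EOQ₁ = √(2×51,000×445/20.4800) = 1,488.73  (< 7,180, feasible at tier 1)
EOQ₂ = √(2×51,000×445/20.4192) = 1,490.94  (< 7,180 → use Q = 7,180 at tier-2 price)
TC(tier 1 (EOQ₁), Q≈1,488.7) = €6,558,489.13
TC(tier 2, Q≈7,180.0) = €6,585,085.79
Minimum at tier 1 (EOQ₁): €6,558,489.13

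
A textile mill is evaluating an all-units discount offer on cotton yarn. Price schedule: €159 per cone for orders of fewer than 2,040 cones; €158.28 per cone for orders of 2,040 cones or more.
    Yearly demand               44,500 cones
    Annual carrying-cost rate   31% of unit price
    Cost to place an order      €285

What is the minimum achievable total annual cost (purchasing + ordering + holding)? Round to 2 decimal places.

€7,099,725.05

H₁ = 31%×€159 = €49.2900;  H₂ = 31%×€158.28 = €49.0668
EOQ₁ = √(2×44,500×285/49.2900) = 717.36  (< 2,040, feasible at tier 1)
EOQ₂ = √(2×44,500×285/49.0668) = 718.99  (< 2,040 → use Q = 2,040 at tier-2 price)
TC(tier 1 (EOQ₁), Q≈717.4) = €7,110,858.75
TC(tier 2, Q≈2,040.0) = €7,099,725.05
Minimum at tier 2: €7,099,725.05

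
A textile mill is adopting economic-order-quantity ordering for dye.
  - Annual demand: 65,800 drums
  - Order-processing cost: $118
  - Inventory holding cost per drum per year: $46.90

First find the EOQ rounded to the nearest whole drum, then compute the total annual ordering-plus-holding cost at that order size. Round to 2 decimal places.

Q* = √(2·D·S / H) = √(2·65,800·118 / 46.9) = √331,104.5 ≈ 575.42 → Q = 575 drums
Ordering: D/Q × S = 65,800/575 × $118 = $13,503.30
Holding:  Q/2 × H = 575/2 × $46.9 = $13,483.75
Total = $13,503.30 + $13,483.75 = $26,987.05

$26,987.05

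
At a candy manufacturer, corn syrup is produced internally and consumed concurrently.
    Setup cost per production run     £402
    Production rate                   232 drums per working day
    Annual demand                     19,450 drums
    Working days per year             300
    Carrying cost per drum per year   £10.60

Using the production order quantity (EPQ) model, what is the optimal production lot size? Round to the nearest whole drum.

d = 19,450/300 = 64.8333 drums/day;  effective holding cost H(1 − d/p) = 10.6·(1 − 64.8333/232) = 7.63779
Q* = √(2DS / H_eff) = √(2·19,450·402 / 7.63779) ≈ 1,430.88

1,431 drums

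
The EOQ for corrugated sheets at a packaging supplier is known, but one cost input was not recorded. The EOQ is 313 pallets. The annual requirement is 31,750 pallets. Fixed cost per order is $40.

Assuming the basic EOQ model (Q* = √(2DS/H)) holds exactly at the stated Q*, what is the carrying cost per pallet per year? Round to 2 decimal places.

From Q* = √(2DS/H) ⇒ Q*² = 2DS/H.
H = 2DS / Q² = 2 × 31,750 × 40 / 313² = 25.9266

$25.93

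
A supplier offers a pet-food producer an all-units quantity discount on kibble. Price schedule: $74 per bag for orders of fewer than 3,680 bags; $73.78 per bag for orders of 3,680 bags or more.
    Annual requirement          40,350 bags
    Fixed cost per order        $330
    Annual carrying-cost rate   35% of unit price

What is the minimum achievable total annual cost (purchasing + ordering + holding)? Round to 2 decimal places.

$3,012,162.96

H₁ = 35%×$74 = $25.9000;  H₂ = 35%×$73.78 = $25.8230
EOQ₁ = √(2×40,350×330/25.9000) = 1,014.01  (< 3,680, feasible at tier 1)
EOQ₂ = √(2×40,350×330/25.8230) = 1,015.52  (< 3,680 → use Q = 3,680 at tier-2 price)
TC(tier 1 (EOQ₁), Q≈1,014.0) = $3,012,162.96
TC(tier 2, Q≈3,680.0) = $3,028,155.66
Minimum at tier 1 (EOQ₁): $3,012,162.96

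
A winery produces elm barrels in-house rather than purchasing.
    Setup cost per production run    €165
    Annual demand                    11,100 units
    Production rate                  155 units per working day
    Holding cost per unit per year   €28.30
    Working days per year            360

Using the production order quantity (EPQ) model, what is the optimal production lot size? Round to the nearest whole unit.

402 units

Daily demand d = 11,100/360 = 30.833; p = 155; 1 − d/p = 0.80108
EPQ = √(2DS / (H(1 − d/p)))
    = √(2 × 11,100 × 165 / (28.3 × 0.80108)) ≈ 401.97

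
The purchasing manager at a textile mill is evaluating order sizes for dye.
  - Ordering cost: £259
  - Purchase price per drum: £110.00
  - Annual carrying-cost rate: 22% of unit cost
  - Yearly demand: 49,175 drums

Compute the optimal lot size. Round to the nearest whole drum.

1,026 drums

Carrying cost H = £110 × 22% = £24.2000/drum/yr
Optimal lot size Q* = (2 × 49,175 × £259 / £24.2)^½ ≈ 1,025.96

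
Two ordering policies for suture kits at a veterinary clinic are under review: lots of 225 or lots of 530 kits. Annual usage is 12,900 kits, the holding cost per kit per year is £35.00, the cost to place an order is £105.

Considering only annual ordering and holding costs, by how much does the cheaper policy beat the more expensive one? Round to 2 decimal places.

£1,873.16

For each Q, cost = (D/Q)·S + (Q/2)·H.
TC(225) = (12,900/225)×105 + (225/2)×35 = £9,957.50
TC(530) = (12,900/530)×105 + (530/2)×35 = £11,830.66
Lots of 225 are cheaper by £1,873.16.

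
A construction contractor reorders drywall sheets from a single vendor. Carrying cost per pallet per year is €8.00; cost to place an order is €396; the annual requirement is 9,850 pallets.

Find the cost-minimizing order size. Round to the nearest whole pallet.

Q* = √(2·D·S / H) = √(2·9,850·396 / 8) = √975,150.0 ≈ 987.50

987 pallets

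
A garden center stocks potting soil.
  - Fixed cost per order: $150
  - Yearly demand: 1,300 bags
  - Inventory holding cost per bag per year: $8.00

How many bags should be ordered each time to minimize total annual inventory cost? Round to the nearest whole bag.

221 bags

EOQ = √(2DS/H) = √(2 × 1,300 × 150 / 8)
    = √(48,750.00) ≈ 220.79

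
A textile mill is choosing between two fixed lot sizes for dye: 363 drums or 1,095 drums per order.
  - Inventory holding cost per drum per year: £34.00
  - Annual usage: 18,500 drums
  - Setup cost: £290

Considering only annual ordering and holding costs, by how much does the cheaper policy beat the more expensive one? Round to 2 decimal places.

Annual cost at Q: ordering D·S/Q plus holding Q·H/2.
TC(363) = (18,500/363)×290 + (363/2)×34 = £20,950.61
TC(1,095) = (18,500/1,095)×290 + (1,095/2)×34 = £23,514.54
Cheaper: Q = 363.  Difference = £2,563.93

£2,563.93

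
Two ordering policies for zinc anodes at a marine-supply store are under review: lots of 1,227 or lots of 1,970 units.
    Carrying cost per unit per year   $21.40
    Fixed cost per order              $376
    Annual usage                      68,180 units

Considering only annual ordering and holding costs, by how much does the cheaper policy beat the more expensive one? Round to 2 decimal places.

$70.16

TC(Q) = (D/Q)S + (Q/2)H
TC(1,227) = (68,180/1,227)×376 + (1,227/2)×21.4 = $34,021.87
TC(1,970) = (68,180/1,970)×376 + (1,970/2)×21.4 = $34,092.04
Cheaper: Q = 1,227.  Difference = $70.16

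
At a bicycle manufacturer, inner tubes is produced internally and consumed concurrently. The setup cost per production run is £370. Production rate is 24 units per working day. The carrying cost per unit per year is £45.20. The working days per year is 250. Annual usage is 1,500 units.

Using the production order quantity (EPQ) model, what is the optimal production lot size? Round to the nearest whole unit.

181 units

Daily demand d = 1,500/250 = 6.000; p = 24; 1 − d/p = 0.75000
EPQ = √(2DS / (H(1 − d/p)))
    = √(2 × 1,500 × 370 / (45.2 × 0.75000)) ≈ 180.95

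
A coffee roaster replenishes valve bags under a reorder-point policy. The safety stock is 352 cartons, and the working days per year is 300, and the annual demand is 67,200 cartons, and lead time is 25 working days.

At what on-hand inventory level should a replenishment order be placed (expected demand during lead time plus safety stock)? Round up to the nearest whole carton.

5,952 cartons

Daily demand d = 67,200 / 300 = 224.000 cartons/day
Demand during lead time = 224.000 × 25 = 5,600.00
Reorder point = 5,600.00 + 352 = 5,952.00 → round up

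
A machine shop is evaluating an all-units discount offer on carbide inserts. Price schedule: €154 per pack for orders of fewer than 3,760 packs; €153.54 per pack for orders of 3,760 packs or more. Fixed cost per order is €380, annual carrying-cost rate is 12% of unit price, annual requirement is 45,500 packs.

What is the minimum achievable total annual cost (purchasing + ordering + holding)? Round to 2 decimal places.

€7,025,307.03

H₁ = 12%×€154 = €18.4800;  H₂ = 12%×€153.54 = €18.4248
EOQ₁ = √(2×45,500×380/18.4800) = 1,367.92  (< 3,760, feasible at tier 1)
EOQ₂ = √(2×45,500×380/18.4248) = 1,369.97  (< 3,760 → use Q = 3,760 at tier-2 price)
TC(tier 1 (EOQ₁), Q≈1,367.9) = €7,032,279.21
TC(tier 2, Q≈3,760.0) = €7,025,307.03
Minimum at tier 2: €7,025,307.03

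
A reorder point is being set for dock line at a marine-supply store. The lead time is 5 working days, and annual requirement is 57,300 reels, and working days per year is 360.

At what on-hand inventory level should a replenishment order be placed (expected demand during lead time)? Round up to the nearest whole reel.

796 reels

Daily demand d = 57,300 / 360 = 159.167 reels/day
Demand during lead time = 159.167 × 5 = 795.83
Reorder point = 795.83 → round up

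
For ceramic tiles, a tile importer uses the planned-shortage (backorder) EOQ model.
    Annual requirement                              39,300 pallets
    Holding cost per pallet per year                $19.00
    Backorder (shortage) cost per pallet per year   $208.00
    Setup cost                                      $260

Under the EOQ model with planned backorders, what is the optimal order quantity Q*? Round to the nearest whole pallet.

Q* = √(2DS/H) · √((H + b)/b)
   = √(2 × 39,300 × 260 / 19) · √((19 + 208) / 208)
   = 1,037.101 × 1.0447 ≈ 1,083.43

1,083 pallets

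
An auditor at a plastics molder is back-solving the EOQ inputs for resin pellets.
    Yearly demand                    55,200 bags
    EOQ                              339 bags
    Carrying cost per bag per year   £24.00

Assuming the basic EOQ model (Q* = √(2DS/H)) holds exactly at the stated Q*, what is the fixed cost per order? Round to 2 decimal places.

£24.98

From Q* = √(2DS/H) ⇒ Q*² = 2DS/H.
S = Q²H / (2D) = 339² × 24 / (2 × 55,200) = 24.9828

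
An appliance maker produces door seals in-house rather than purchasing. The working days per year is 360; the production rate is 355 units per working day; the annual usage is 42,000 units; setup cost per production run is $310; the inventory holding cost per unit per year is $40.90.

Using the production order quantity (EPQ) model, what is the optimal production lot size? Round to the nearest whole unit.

d = 42,000/360 = 116.6667 units/day;  effective holding cost H(1 − d/p) = 40.9·(1 − 116.6667/355) = 27.45869
Q* = √(2DS / H_eff) = √(2·42,000·310 / 27.45869) ≈ 973.82

974 units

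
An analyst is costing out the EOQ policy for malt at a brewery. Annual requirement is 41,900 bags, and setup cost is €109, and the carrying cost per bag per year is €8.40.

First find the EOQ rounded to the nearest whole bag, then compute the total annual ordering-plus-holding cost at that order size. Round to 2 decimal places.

2DS/H = 2·41,900·109/8.4 = 1,087,404.76
EOQ = √1,087,404.76 ≈ 1,042.79 → Q = 1,043 bags
Annual ordering cost = (D/Q)·S = (41,900/1,043) × 109 = €4,378.81
Annual holding cost  = (Q/2)·H = (1,043/2) × 8.4 = €4,380.60
Total = €4,378.81 + €4,380.60 = €8,759.41

€8,759.41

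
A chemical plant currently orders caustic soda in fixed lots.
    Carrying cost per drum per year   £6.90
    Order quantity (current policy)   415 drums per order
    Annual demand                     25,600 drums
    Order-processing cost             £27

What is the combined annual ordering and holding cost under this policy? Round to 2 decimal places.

£3,097.29

Orders/yr = 25,600/415 = 61.687; ordering cost = 61.687 × £27 = £1,665.54
Average inventory = 415/2 = 207.5; holding cost = 207.5 × £6.9 = £1,431.75
Total = £1,665.54 + £1,431.75 = £3,097.29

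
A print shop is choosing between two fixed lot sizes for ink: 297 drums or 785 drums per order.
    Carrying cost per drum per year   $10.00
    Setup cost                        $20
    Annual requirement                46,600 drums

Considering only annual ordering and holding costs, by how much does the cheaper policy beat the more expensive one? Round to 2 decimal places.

TC(Q) = (D/Q)S + (Q/2)H
TC(297) = (46,600/297)×20 + (297/2)×10 = $4,623.05
TC(785) = (46,600/785)×20 + (785/2)×10 = $5,112.26
Cheaper: Q = 297.  Difference = $489.21

$489.21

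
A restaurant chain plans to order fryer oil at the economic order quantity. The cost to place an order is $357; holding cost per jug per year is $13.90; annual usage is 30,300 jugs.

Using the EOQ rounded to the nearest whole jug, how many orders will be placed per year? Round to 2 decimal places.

2DS/H = 2·30,300·357/13.9 = 1,556,417.27
EOQ = √1,556,417.27 ≈ 1,247.56 → Q = 1,248
Orders per year = D/Q = 30,300 / 1,248 = 24.279

24.28 orders per year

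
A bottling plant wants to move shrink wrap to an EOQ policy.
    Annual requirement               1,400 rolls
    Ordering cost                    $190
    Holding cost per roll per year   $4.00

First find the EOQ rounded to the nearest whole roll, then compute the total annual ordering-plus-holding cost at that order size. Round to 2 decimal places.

$1,458.77

Q* = √(2·D·S / H) = √(2·1,400·190 / 4) = √133,000.0 ≈ 364.69 → Q = 365 rolls
Ordering: D/Q × S = 1,400/365 × $190 = $728.77
Holding:  Q/2 × H = 365/2 × $4 = $730.00
Total = $728.77 + $730.00 = $1,458.77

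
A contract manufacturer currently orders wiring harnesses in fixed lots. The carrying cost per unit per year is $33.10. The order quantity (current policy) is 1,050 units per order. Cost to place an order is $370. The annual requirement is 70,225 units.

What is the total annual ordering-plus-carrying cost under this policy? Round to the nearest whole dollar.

$42,123

Annual ordering cost = (D/Q)·S = (70,225/1,050) × 370 = $24,745.95
Annual holding cost  = (Q/2)·H = (1,050/2) × 33.1 = $17,377.50
Total = $24,745.95 + $17,377.50 = $42,123.45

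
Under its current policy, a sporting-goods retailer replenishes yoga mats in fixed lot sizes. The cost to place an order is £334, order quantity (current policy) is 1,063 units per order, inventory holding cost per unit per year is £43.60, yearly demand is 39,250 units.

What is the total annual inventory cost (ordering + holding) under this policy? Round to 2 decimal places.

£35,505.95

Annual ordering cost = (D/Q)·S = (39,250/1,063) × 334 = £12,332.55
Annual holding cost  = (Q/2)·H = (1,063/2) × 43.6 = £23,173.40
Total = £12,332.55 + £23,173.40 = £35,505.95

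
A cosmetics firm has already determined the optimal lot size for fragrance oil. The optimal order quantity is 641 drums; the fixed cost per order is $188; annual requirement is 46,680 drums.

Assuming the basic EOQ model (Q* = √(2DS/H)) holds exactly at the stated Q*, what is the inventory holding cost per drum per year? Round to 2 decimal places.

From Q* = √(2DS/H) ⇒ Q*² = 2DS/H.
H = 2DS / Q² = 2 × 46,680 × 188 / 641² = 42.7172

$42.72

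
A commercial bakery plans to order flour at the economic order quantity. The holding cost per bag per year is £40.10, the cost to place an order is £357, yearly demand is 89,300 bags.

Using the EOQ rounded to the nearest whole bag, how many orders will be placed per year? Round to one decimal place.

70.8 orders per year

Q* = √(2·D·S / H) = √(2·89,300·357 / 40.1) = √1,590,029.9 ≈ 1,260.96 → Q = 1,261
N = D/Q = 89,300/1,261 ≈ 70.817 orders/yr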